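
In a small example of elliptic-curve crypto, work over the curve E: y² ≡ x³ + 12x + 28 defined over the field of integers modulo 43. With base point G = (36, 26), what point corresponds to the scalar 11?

(25, 0)

Double-and-add on 11 = (1011)₂. Start with G = (36, 26) for the leading 1-bit.
double: tangent at (36, 26): λ = (3·36² + 12)/(2·26) ≡ 30/9. 9⁻¹ ≡ 24 (mod 43), so λ ≡ 30·24 ≡ 32.
  x = λ² - 36 - 36 = 1024 - 72 ≡ 6; y = λ·(36 - 6) - 26 ≡ 31. → (6, 31)
double: tangent at (6, 31): λ = (3·6² + 12)/(2·31) ≡ 34/19. 19⁻¹ ≡ 34 (mod 43), so λ ≡ 34·34 ≡ 38.
  x = λ² - 6 - 6 = 1444 - 12 ≡ 13; y = λ·(6 - 13) - 31 ≡ 4. → (13, 4)
add G: (13, 4) + (36, 26). λ = (26 - 4)/(36 - 13) ≡ 22/23 mod 43. 23⁻¹ ≡ 15 (mod 43), so λ ≡ 29.
  x = λ² - 13 - 36 = 841 - 49 ≡ 18; y = λ·(13 - 18) - 4 ≡ 23. → (18, 23)
double: tangent at (18, 23): λ = (3·18² + 12)/(2·23) ≡ 38/3. 3⁻¹ ≡ 29 (mod 43) since 3·29 = 87 ≡ 1, so λ ≡ 38·29 ≡ 27.
  x = λ² - 18 - 18 = 729 - 36 ≡ 5; y = λ·(18 - 5) - 23 ≡ 27. → (5, 27)
add G: (5, 27) + (36, 26). λ = (26 - 27)/(36 - 5) ≡ 42/31 mod 43. 31⁻¹ ≡ 25 (mod 43), so λ ≡ 18.
  x = λ² - 5 - 36 = 324 - 41 ≡ 25; y = λ·(5 - 25) - 27 ≡ 0. → (25, 0)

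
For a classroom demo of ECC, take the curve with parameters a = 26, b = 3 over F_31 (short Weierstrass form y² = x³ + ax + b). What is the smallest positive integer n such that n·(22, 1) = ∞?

2P: tangent at (22, 1): λ = (3·22² + 26)/(2·1) ≡ 21/2. 2⁻¹ ≡ 16 (mod 31), so λ ≡ 21·16 ≡ 26.
  x = λ² - 22 - 22 = 676 - 44 ≡ 12; y = λ·(22 - 12) - 1 ≡ 11. → (12, 11)
3P: (12, 11) + (22, 1). λ = (1 - 11)/(22 - 12) ≡ 21/10 mod 31. 10⁻¹ ≡ 28 (mod 31), so λ ≡ 30.
  x = λ² - 12 - 22 = 900 - 34 ≡ 29; y = λ·(12 - 29) - 11 ≡ 6. → (29, 6)
4P: (29, 6) + (22, 1). λ = (1 - 6)/(22 - 29) ≡ 26/24 mod 31. 24⁻¹ ≡ 22 (mod 31) since 24·22 = 528 ≡ 1, so λ ≡ 14.
  x = λ² - 29 - 22 = 196 - 51 ≡ 21; y = λ·(29 - 21) - 6 ≡ 13. → (21, 13)
5P: (21, 13) + (22, 1). λ = (1 - 13)/(22 - 21) ≡ 19/1 mod 31. 1⁻¹ ≡ 1 (mod 31), so λ ≡ 19.
  x = λ² - 21 - 22 = 361 - 43 ≡ 8; y = λ·(21 - 8) - 13 ≡ 17. → (8, 17)
6P: (8, 17) + (22, 1). λ = (1 - 17)/(22 - 8) ≡ 15/14 mod 31. 14⁻¹ ≡ 20 (mod 31), so λ ≡ 21.
  x = λ² - 8 - 22 = 441 - 30 ≡ 8; y = λ·(8 - 8) - 17 ≡ 14. → (8, 14)
7P: (8, 14) + (22, 1). λ = (1 - 14)/(22 - 8) ≡ 18/14 mod 31. 14⁻¹ ≡ 20 (mod 31), so λ ≡ 19.
  x = λ² - 8 - 22 = 361 - 30 ≡ 21; y = λ·(8 - 21) - 14 ≡ 18. → (21, 18)
8P: (21, 18) + (22, 1). λ = (1 - 18)/(22 - 21) ≡ 14/1 mod 31. 1⁻¹ ≡ 1 (mod 31), so λ ≡ 14.
  x = λ² - 21 - 22 = 196 - 43 ≡ 29; y = λ·(21 - 29) - 18 ≡ 25. → (29, 25)
9P: (29, 25) + (22, 1). λ = (1 - 25)/(22 - 29) ≡ 7/24 mod 31. 24⁻¹ ≡ 22 (mod 31), so λ ≡ 30.
  x = λ² - 29 - 22 = 900 - 51 ≡ 12; y = λ·(29 - 12) - 25 ≡ 20. → (12, 20)
10P: (12, 20) + (22, 1). λ = (1 - 20)/(22 - 12) ≡ 12/10 mod 31. 10⁻¹ ≡ 28 (mod 31), so λ ≡ 26.
  x = λ² - 12 - 22 = 676 - 34 ≡ 22; y = λ·(12 - 22) - 20 ≡ 30. → (22, 30)
11P: (22, 30) + (22, 1): same x and y₁ ≡ -y₂, so the sum is ∞.
11P = ∞, so the order is 11.

11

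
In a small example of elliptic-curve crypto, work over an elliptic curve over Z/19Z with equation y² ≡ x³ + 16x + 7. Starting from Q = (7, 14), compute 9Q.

Repeated addition: build up to 9Q.
2Q: tangent at (7, 14): λ = (3·7² + 16)/(2·14) ≡ 11/9. 9⁻¹ ≡ 17 (mod 19) since 9·17 = 153 ≡ 1, so λ ≡ 11·17 ≡ 16.
  x = λ² - 7 - 7 = 256 - 14 ≡ 14; y = λ·(7 - 14) - 14 ≡ 7. → (14, 7)
3Q: (14, 7) + (7, 14). λ = (14 - 7)/(7 - 14) ≡ 7/12 mod 19. 12⁻¹ ≡ 8 (mod 19), so λ ≡ 18.
  x = λ² - 14 - 7 = 324 - 21 ≡ 18; y = λ·(14 - 18) - 7 ≡ 16. → (18, 16)
4Q: (18, 16) + (7, 14). λ = (14 - 16)/(7 - 18) ≡ 17/8 mod 19. 8⁻¹ ≡ 12 (mod 19) since 8·12 = 96 ≡ 1, so λ ≡ 14.
  x = λ² - 18 - 7 = 196 - 25 ≡ 0; y = λ·(18 - 0) - 16 ≡ 8. → (0, 8)
5Q: (0, 8) + (7, 14). λ = (14 - 8)/(7 - 0) ≡ 6/7 mod 19. 7⁻¹ ≡ 11 (mod 19) since 7·11 = 77 ≡ 1, so λ ≡ 9.
  x = λ² - 0 - 7 = 81 - 7 ≡ 17; y = λ·(0 - 17) - 8 ≡ 10. → (17, 10)
6Q: (17, 10) + (7, 14). λ = (14 - 10)/(7 - 17) ≡ 4/9 mod 19. 9⁻¹ ≡ 17 (mod 19), so λ ≡ 11.
  x = λ² - 17 - 7 = 121 - 24 ≡ 2; y = λ·(17 - 2) - 10 ≡ 3. → (2, 3)
7Q: (2, 3) + (7, 14). λ = (14 - 3)/(7 - 2) ≡ 11/5 mod 19. 5⁻¹ ≡ 4 (mod 19), so λ ≡ 6.
  x = λ² - 2 - 7 = 36 - 9 ≡ 8; y = λ·(2 - 8) - 3 ≡ 18. → (8, 18)
8Q: (8, 18) + (7, 14). λ = (14 - 18)/(7 - 8) ≡ 15/18 mod 19. 18⁻¹ ≡ 18 (mod 19), so λ ≡ 4.
  x = λ² - 8 - 7 = 16 - 15 ≡ 1; y = λ·(8 - 1) - 18 ≡ 10. → (1, 10)
9Q: (1, 10) + (7, 14). λ = (14 - 10)/(7 - 1) ≡ 4/6 mod 19. 6⁻¹ ≡ 16 (mod 19), so λ ≡ 7.
  x = λ² - 1 - 7 = 49 - 8 ≡ 3; y = λ·(1 - 3) - 10 ≡ 14. → (3, 14)

(3, 14)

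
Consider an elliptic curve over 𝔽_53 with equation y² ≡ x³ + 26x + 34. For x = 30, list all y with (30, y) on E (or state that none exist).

25, 28

x³ + 26x + 34 = 27814 ≡ 42 (mod 53).
Square roots of 42 mod 53: 25 and 28 (since 25² = 625 ≡ 42).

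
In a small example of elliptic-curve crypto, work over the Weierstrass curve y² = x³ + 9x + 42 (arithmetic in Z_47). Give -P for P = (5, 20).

-(5, 20) = (5, -20 mod 47) = (5, 27).

(5, 27)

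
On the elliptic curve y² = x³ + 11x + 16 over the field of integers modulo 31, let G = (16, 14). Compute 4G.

Repeated addition: build up to 4G.
2G: tangent at (16, 14): λ = (3·16² + 11)/(2·14) ≡ 4/28. 28⁻¹ ≡ 10 (mod 31) since 28·10 = 280 ≡ 1, so λ ≡ 4·10 ≡ 9.
  x = λ² - 16 - 16 = 81 - 32 ≡ 18; y = λ·(16 - 18) - 14 ≡ 30. → (18, 30)
3G: (18, 30) + (16, 14). λ = (14 - 30)/(16 - 18) ≡ 15/29 mod 31. 29⁻¹ ≡ 15 (mod 31) since 29·15 = 435 ≡ 1, so λ ≡ 8.
  x = λ² - 18 - 16 = 64 - 34 ≡ 30; y = λ·(18 - 30) - 30 ≡ 29. → (30, 29)
4G: (30, 29) + (16, 14). λ = (14 - 29)/(16 - 30) ≡ 16/17 mod 31. 17⁻¹ ≡ 11 (mod 31), so λ ≡ 21.
  x = λ² - 30 - 16 = 441 - 46 ≡ 23; y = λ·(30 - 23) - 29 ≡ 25. → (23, 25)

(23, 25)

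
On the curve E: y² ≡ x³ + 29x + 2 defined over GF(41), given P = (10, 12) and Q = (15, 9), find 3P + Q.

First 3P:
Repeated addition: build up to 3P.
2P: tangent at (10, 12): λ = (3·10² + 29)/(2·12) ≡ 1/24. 24⁻¹ ≡ 12 (mod 41) since 24·12 = 288 ≡ 1, so λ ≡ 1·12 ≡ 12.
  x = λ² - 10 - 10 = 144 - 20 ≡ 1; y = λ·(10 - 1) - 12 ≡ 14. → (1, 14)
3P: (1, 14) + (10, 12). λ = (12 - 14)/(10 - 1) ≡ 39/9 mod 41. 9⁻¹ ≡ 32 (mod 41) since 9·32 = 288 ≡ 1, so λ ≡ 18.
  x = λ² - 1 - 10 = 324 - 11 ≡ 26; y = λ·(1 - 26) - 14 ≡ 28. → (26, 28)
3P = (26, 28).
Finally 3P + Q:
(26, 28) + (15, 9). λ = (9 - 28)/(15 - 26) ≡ 22/30 mod 41. 30⁻¹ ≡ 26 (mod 41) since 30·26 = 780 ≡ 1, so λ ≡ 39.
  x = λ² - 26 - 15 = 1521 - 41 ≡ 4; y = λ·(26 - 4) - 28 ≡ 10. → (4, 10)

(4, 10)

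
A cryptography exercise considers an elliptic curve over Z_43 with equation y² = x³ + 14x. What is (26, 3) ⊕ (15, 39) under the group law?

(26, 3) + (15, 39). λ = (39 - 3)/(15 - 26) ≡ 36/32 mod 43. 32⁻¹ ≡ 39 (mod 43), so λ ≡ 28.
  x = λ² - 26 - 15 = 784 - 41 ≡ 12; y = λ·(26 - 12) - 3 ≡ 2. → (12, 2)

(12, 2)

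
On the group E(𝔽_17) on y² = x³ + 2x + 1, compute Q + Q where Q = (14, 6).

tangent at (14, 6): λ = (3·14² + 2)/(2·6) ≡ 12/12. 12⁻¹ ≡ 10 (mod 17), so λ ≡ 12·10 ≡ 1.
  x = λ² - 14 - 14 = 1 - 28 ≡ 7; y = λ·(14 - 7) - 6 ≡ 1. → (7, 1)

(7, 1)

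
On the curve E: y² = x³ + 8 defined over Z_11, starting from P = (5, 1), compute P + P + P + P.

(1, 8)

Double-and-add on 4 = (100)₂. Start with P = (5, 1) for the leading 1-bit.
double: tangent at (5, 1): λ = (3·5² + 0)/(2·1) ≡ 9/2. 2⁻¹ ≡ 6 (mod 11) since 2·6 = 12 ≡ 1, so λ ≡ 9·6 ≡ 10.
  x = λ² - 5 - 5 = 100 - 10 ≡ 2; y = λ·(5 - 2) - 1 ≡ 7. → (2, 7)
double: tangent at (2, 7): λ = (3·2² + 0)/(2·7) ≡ 1/3. 3⁻¹ ≡ 4 (mod 11) since 3·4 = 12 ≡ 1, so λ ≡ 1·4 ≡ 4.
  x = λ² - 2 - 2 = 16 - 4 ≡ 1; y = λ·(2 - 1) - 7 ≡ 8. → (1, 8)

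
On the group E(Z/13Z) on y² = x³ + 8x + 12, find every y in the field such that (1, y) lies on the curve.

x³ + 8x + 12 = 21 ≡ 8 (mod 13).
8 is a non-residue mod 13; no y exists.

none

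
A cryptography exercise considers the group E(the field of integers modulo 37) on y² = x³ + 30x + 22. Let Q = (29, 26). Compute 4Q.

(4, 24)

Repeated addition: build up to 4Q.
2Q: tangent at (29, 26): λ = (3·29² + 30)/(2·26) ≡ 0/15. 15⁻¹ ≡ 5 (mod 37), so λ ≡ 0·5 ≡ 0.
  x = λ² - 29 - 29 = 0 - 58 ≡ 16; y = λ·(29 - 16) - 26 ≡ 11. → (16, 11)
3Q: (16, 11) + (29, 26). λ = (26 - 11)/(29 - 16) ≡ 15/13 mod 37. 13⁻¹ ≡ 20 (mod 37) since 13·20 = 260 ≡ 1, so λ ≡ 4.
  x = λ² - 16 - 29 = 16 - 45 ≡ 8; y = λ·(16 - 8) - 11 ≡ 21. → (8, 21)
4Q: (8, 21) + (29, 26). λ = (26 - 21)/(29 - 8) ≡ 5/21 mod 37. 21⁻¹ ≡ 30 (mod 37), so λ ≡ 2.
  x = λ² - 8 - 29 = 4 - 37 ≡ 4; y = λ·(8 - 4) - 21 ≡ 24. → (4, 24)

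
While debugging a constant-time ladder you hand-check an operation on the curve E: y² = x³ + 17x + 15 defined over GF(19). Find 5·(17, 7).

(15, 4)

Write G = (17, 7).
Repeated addition: build up to 5G.
2G: tangent at (17, 7): λ = (3·17² + 17)/(2·7) ≡ 10/14. 14⁻¹ ≡ 15 (mod 19), so λ ≡ 10·15 ≡ 17.
  x = λ² - 17 - 17 = 289 - 34 ≡ 8; y = λ·(17 - 8) - 7 ≡ 13. → (8, 13)
3G: (8, 13) + (17, 7). λ = (7 - 13)/(17 - 8) ≡ 13/9 mod 19. 9⁻¹ ≡ 17 (mod 19), so λ ≡ 12.
  x = λ² - 8 - 17 = 144 - 25 ≡ 5; y = λ·(8 - 5) - 13 ≡ 4. → (5, 4)
4G: (5, 4) + (17, 7). λ = (7 - 4)/(17 - 5) ≡ 3/12 mod 19. 12⁻¹ ≡ 8 (mod 19) since 12·8 = 96 ≡ 1, so λ ≡ 5.
  x = λ² - 5 - 17 = 25 - 22 ≡ 3; y = λ·(5 - 3) - 4 ≡ 6. → (3, 6)
5G: (3, 6) + (17, 7). λ = (7 - 6)/(17 - 3) ≡ 1/14 mod 19. 14⁻¹ ≡ 15 (mod 19), so λ ≡ 15.
  x = λ² - 3 - 17 = 225 - 20 ≡ 15; y = λ·(3 - 15) - 6 ≡ 4. → (15, 4)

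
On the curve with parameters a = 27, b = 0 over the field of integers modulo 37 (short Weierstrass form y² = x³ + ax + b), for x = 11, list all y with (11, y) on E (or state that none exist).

x³ + 27x + 0 = 1628 ≡ 0 (mod 37).
Only y = 0 satisfies y² ≡ 0.

0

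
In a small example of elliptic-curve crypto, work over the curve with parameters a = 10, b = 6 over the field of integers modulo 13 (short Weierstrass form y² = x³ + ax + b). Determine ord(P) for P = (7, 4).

7

2P: tangent at (7, 4): λ = (3·7² + 10)/(2·4) ≡ 1/8. 8⁻¹ ≡ 5 (mod 13), so λ ≡ 1·5 ≡ 5.
  x = λ² - 7 - 7 = 25 - 14 ≡ 11; y = λ·(7 - 11) - 4 ≡ 2. → (11, 2)
3P: (11, 2) + (7, 4). λ = (4 - 2)/(7 - 11) ≡ 2/9 mod 13. 9⁻¹ ≡ 3 (mod 13) since 9·3 = 27 ≡ 1, so λ ≡ 6.
  x = λ² - 11 - 7 = 36 - 18 ≡ 5; y = λ·(11 - 5) - 2 ≡ 8. → (5, 8)
4P: (5, 8) + (7, 4). λ = (4 - 8)/(7 - 5) ≡ 9/2 mod 13. 2⁻¹ ≡ 7 (mod 13) since 2·7 = 14 ≡ 1, so λ ≡ 11.
  x = λ² - 5 - 7 = 121 - 12 ≡ 5; y = λ·(5 - 5) - 8 ≡ 5. → (5, 5)
5P: (5, 5) + (7, 4). λ = (4 - 5)/(7 - 5) ≡ 12/2 mod 13. 2⁻¹ ≡ 7 (mod 13) since 2·7 = 14 ≡ 1, so λ ≡ 6.
  x = λ² - 5 - 7 = 36 - 12 ≡ 11; y = λ·(5 - 11) - 5 ≡ 11. → (11, 11)
6P: (11, 11) + (7, 4). λ = (4 - 11)/(7 - 11) ≡ 6/9 mod 13. 9⁻¹ ≡ 3 (mod 13), so λ ≡ 5.
  x = λ² - 11 - 7 = 25 - 18 ≡ 7; y = λ·(11 - 7) - 11 ≡ 9. → (7, 9)
7P: (7, 9) + (7, 4): same x and y₁ ≡ -y₂, so the sum is ∞.
7P = ∞, so the order is 7.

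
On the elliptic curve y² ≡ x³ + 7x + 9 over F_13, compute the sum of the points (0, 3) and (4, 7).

(10, 0)

(0, 3) + (4, 7). λ = (7 - 3)/(4 - 0) ≡ 4/4 mod 13. 4⁻¹ ≡ 10 (mod 13) since 4·10 = 40 ≡ 1, so λ ≡ 1.
  x = λ² - 0 - 4 = 1 - 4 ≡ 10; y = λ·(0 - 10) - 3 ≡ 0. → (10, 0)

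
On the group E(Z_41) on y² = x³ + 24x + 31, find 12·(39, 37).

(2, 13)

Write P = (39, 37).
Repeated addition: build up to 12P.
2P: tangent at (39, 37): λ = (3·39² + 24)/(2·37) ≡ 36/33. 33⁻¹ ≡ 5 (mod 41) since 33·5 = 165 ≡ 1, so λ ≡ 36·5 ≡ 16.
  x = λ² - 39 - 39 = 256 - 78 ≡ 14; y = λ·(39 - 14) - 37 ≡ 35. → (14, 35)
3P: (14, 35) + (39, 37). λ = (37 - 35)/(39 - 14) ≡ 2/25 mod 41. 25⁻¹ ≡ 23 (mod 41) since 25·23 = 575 ≡ 1, so λ ≡ 5.
  x = λ² - 14 - 39 = 25 - 53 ≡ 13; y = λ·(14 - 13) - 35 ≡ 11. → (13, 11)
4P: (13, 11) + (39, 37). λ = (37 - 11)/(39 - 13) ≡ 26/26 mod 41. 26⁻¹ ≡ 30 (mod 41), so λ ≡ 1.
  x = λ² - 13 - 39 = 1 - 52 ≡ 31; y = λ·(13 - 31) - 11 ≡ 12. → (31, 12)
5P: (31, 12) + (39, 37). λ = (37 - 12)/(39 - 31) ≡ 25/8 mod 41. 8⁻¹ ≡ 36 (mod 41), so λ ≡ 39.
  x = λ² - 31 - 39 = 1521 - 70 ≡ 16; y = λ·(31 - 16) - 12 ≡ 40. → (16, 40)
6P: (16, 40) + (39, 37). λ = (37 - 40)/(39 - 16) ≡ 38/23 mod 41. 23⁻¹ ≡ 25 (mod 41), so λ ≡ 7.
  x = λ² - 16 - 39 = 49 - 55 ≡ 35; y = λ·(16 - 35) - 40 ≡ 32. → (35, 32)
7P: (35, 32) + (39, 37). λ = (37 - 32)/(39 - 35) ≡ 5/4 mod 41. 4⁻¹ ≡ 31 (mod 41), so λ ≡ 32.
  x = λ² - 35 - 39 = 1024 - 74 ≡ 7; y = λ·(35 - 7) - 32 ≡ 3. → (7, 3)
8P: (7, 3) + (39, 37). λ = (37 - 3)/(39 - 7) ≡ 34/32 mod 41. 32⁻¹ ≡ 9 (mod 41) since 32·9 = 288 ≡ 1, so λ ≡ 19.
  x = λ² - 7 - 39 = 361 - 46 ≡ 28; y = λ·(7 - 28) - 3 ≡ 8. → (28, 8)
9P: (28, 8) + (39, 37). λ = (37 - 8)/(39 - 28) ≡ 29/11 mod 41. 11⁻¹ ≡ 15 (mod 41), so λ ≡ 25.
  x = λ² - 28 - 39 = 625 - 67 ≡ 25; y = λ·(28 - 25) - 8 ≡ 26. → (25, 26)
10P: (25, 26) + (39, 37). λ = (37 - 26)/(39 - 25) ≡ 11/14 mod 41. 14⁻¹ ≡ 3 (mod 41), so λ ≡ 33.
  x = λ² - 25 - 39 = 1089 - 64 ≡ 0; y = λ·(25 - 0) - 26 ≡ 20. → (0, 20)
11P: (0, 20) + (39, 37). λ = (37 - 20)/(39 - 0) ≡ 17/39 mod 41. 39⁻¹ ≡ 20 (mod 41) since 39·20 = 780 ≡ 1, so λ ≡ 12.
  x = λ² - 0 - 39 = 144 - 39 ≡ 23; y = λ·(0 - 23) - 20 ≡ 32. → (23, 32)
12P: (23, 32) + (39, 37). λ = (37 - 32)/(39 - 23) ≡ 5/16 mod 41. 16⁻¹ ≡ 18 (mod 41) since 16·18 = 288 ≡ 1, so λ ≡ 8.
  x = λ² - 23 - 39 = 64 - 62 ≡ 2; y = λ·(23 - 2) - 32 ≡ 13. → (2, 13)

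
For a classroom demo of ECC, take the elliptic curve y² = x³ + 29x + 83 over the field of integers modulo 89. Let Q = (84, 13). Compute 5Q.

(4, 21)

Double-and-add on 5 = (101)₂. Start with Q = (84, 13) for the leading 1-bit.
double: tangent at (84, 13): λ = (3·84² + 29)/(2·13) ≡ 15/26. 26⁻¹ ≡ 24 (mod 89), so λ ≡ 15·24 ≡ 4.
  x = λ² - 84 - 84 = 16 - 168 ≡ 26; y = λ·(84 - 26) - 13 ≡ 41. → (26, 41)
double: tangent at (26, 41): λ = (3·26² + 29)/(2·41) ≡ 10/82. 82⁻¹ ≡ 38 (mod 89), so λ ≡ 10·38 ≡ 24.
  x = λ² - 26 - 26 = 576 - 52 ≡ 79; y = λ·(26 - 79) - 41 ≡ 22. → (79, 22)
add Q: (79, 22) + (84, 13). λ = (13 - 22)/(84 - 79) ≡ 80/5 mod 89. 5⁻¹ ≡ 18 (mod 89), so λ ≡ 16.
  x = λ² - 79 - 84 = 256 - 163 ≡ 4; y = λ·(79 - 4) - 22 ≡ 21. → (4, 21)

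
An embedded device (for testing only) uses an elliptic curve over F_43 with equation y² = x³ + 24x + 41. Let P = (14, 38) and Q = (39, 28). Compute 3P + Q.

(15, 32)

First 3P:
Repeated addition: build up to 3P.
2P: tangent at (14, 38): λ = (3·14² + 24)/(2·38) ≡ 10/33. 33⁻¹ ≡ 30 (mod 43), so λ ≡ 10·30 ≡ 42.
  x = λ² - 14 - 14 = 1764 - 28 ≡ 16; y = λ·(14 - 16) - 38 ≡ 7. → (16, 7)
3P: (16, 7) + (14, 38). λ = (38 - 7)/(14 - 16) ≡ 31/41 mod 43. 41⁻¹ ≡ 21 (mod 43) since 41·21 = 861 ≡ 1, so λ ≡ 6.
  x = λ² - 16 - 14 = 36 - 30 ≡ 6; y = λ·(16 - 6) - 7 ≡ 10. → (6, 10)
3P = (6, 10).
Finally 3P + Q:
(6, 10) + (39, 28). λ = (28 - 10)/(39 - 6) ≡ 18/33 mod 43. 33⁻¹ ≡ 30 (mod 43), so λ ≡ 24.
  x = λ² - 6 - 39 = 576 - 45 ≡ 15; y = λ·(6 - 15) - 10 ≡ 32. → (15, 32)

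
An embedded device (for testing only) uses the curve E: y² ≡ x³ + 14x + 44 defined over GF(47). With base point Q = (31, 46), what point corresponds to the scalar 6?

(43, 26)

Double-and-add on 6 = (110)₂. Start with Q = (31, 46) for the leading 1-bit.
double: tangent at (31, 46): λ = (3·31² + 14)/(2·46) ≡ 30/45. 45⁻¹ ≡ 23 (mod 47), so λ ≡ 30·23 ≡ 32.
  x = λ² - 31 - 31 = 1024 - 62 ≡ 22; y = λ·(31 - 22) - 46 ≡ 7. → (22, 7)
add Q: (22, 7) + (31, 46). λ = (46 - 7)/(31 - 22) ≡ 39/9 mod 47. 9⁻¹ ≡ 21 (mod 47) since 9·21 = 189 ≡ 1, so λ ≡ 20.
  x = λ² - 22 - 31 = 400 - 53 ≡ 18; y = λ·(22 - 18) - 7 ≡ 26. → (18, 26)
double: tangent at (18, 26): λ = (3·18² + 14)/(2·26) ≡ 46/5. 5⁻¹ ≡ 19 (mod 47), so λ ≡ 46·19 ≡ 28.
  x = λ² - 18 - 18 = 784 - 36 ≡ 43; y = λ·(18 - 43) - 26 ≡ 26. → (43, 26)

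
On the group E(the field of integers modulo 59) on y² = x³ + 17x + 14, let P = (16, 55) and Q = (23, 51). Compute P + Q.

(16, 55) + (23, 51). λ = (51 - 55)/(23 - 16) ≡ 55/7 mod 59. 7⁻¹ ≡ 17 (mod 59) since 7·17 = 119 ≡ 1, so λ ≡ 50.
  x = λ² - 16 - 23 = 2500 - 39 ≡ 42; y = λ·(16 - 42) - 55 ≡ 2. → (42, 2)

(42, 2)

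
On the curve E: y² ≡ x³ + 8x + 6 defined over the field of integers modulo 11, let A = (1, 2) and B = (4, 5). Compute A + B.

(7, 3)

(1, 2) + (4, 5). λ = (5 - 2)/(4 - 1) ≡ 3/3 mod 11. 3⁻¹ ≡ 4 (mod 11), so λ ≡ 1.
  x = λ² - 1 - 4 = 1 - 5 ≡ 7; y = λ·(1 - 7) - 2 ≡ 3. → (7, 3)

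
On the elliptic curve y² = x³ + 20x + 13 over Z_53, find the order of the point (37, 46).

11

2P: tangent at (37, 46): λ = (3·37² + 20)/(2·46) ≡ 46/39. 39⁻¹ ≡ 34 (mod 53) since 39·34 = 1326 ≡ 1, so λ ≡ 46·34 ≡ 27.
  x = λ² - 37 - 37 = 729 - 74 ≡ 19; y = λ·(37 - 19) - 46 ≡ 16. → (19, 16)
3P: (19, 16) + (37, 46). λ = (46 - 16)/(37 - 19) ≡ 30/18 mod 53. 18⁻¹ ≡ 3 (mod 53), so λ ≡ 37.
  x = λ² - 19 - 37 = 1369 - 56 ≡ 41; y = λ·(19 - 41) - 16 ≡ 18. → (41, 18)
4P: (41, 18) + (37, 46). λ = (46 - 18)/(37 - 41) ≡ 28/49 mod 53. 49⁻¹ ≡ 13 (mod 53) since 49·13 = 637 ≡ 1, so λ ≡ 46.
  x = λ² - 41 - 37 = 2116 - 78 ≡ 24; y = λ·(41 - 24) - 18 ≡ 22. → (24, 22)
5P: (24, 22) + (37, 46). λ = (46 - 22)/(37 - 24) ≡ 24/13 mod 53. 13⁻¹ ≡ 49 (mod 53) since 13·49 = 637 ≡ 1, so λ ≡ 10.
  x = λ² - 24 - 37 = 100 - 61 ≡ 39; y = λ·(24 - 39) - 22 ≡ 40. → (39, 40)
6P: (39, 40) + (37, 46). λ = (46 - 40)/(37 - 39) ≡ 6/51 mod 53. 51⁻¹ ≡ 26 (mod 53) since 51·26 = 1326 ≡ 1, so λ ≡ 50.
  x = λ² - 39 - 37 = 2500 - 76 ≡ 39; y = λ·(39 - 39) - 40 ≡ 13. → (39, 13)
7P: (39, 13) + (37, 46). λ = (46 - 13)/(37 - 39) ≡ 33/51 mod 53. 51⁻¹ ≡ 26 (mod 53) since 51·26 = 1326 ≡ 1, so λ ≡ 10.
  x = λ² - 39 - 37 = 100 - 76 ≡ 24; y = λ·(39 - 24) - 13 ≡ 31. → (24, 31)
8P: (24, 31) + (37, 46). λ = (46 - 31)/(37 - 24) ≡ 15/13 mod 53. 13⁻¹ ≡ 49 (mod 53), so λ ≡ 46.
  x = λ² - 24 - 37 = 2116 - 61 ≡ 41; y = λ·(24 - 41) - 31 ≡ 35. → (41, 35)
9P: (41, 35) + (37, 46). λ = (46 - 35)/(37 - 41) ≡ 11/49 mod 53. 49⁻¹ ≡ 13 (mod 53), so λ ≡ 37.
  x = λ² - 41 - 37 = 1369 - 78 ≡ 19; y = λ·(41 - 19) - 35 ≡ 37. → (19, 37)
10P: (19, 37) + (37, 46). λ = (46 - 37)/(37 - 19) ≡ 9/18 mod 53. 18⁻¹ ≡ 3 (mod 53) since 18·3 = 54 ≡ 1, so λ ≡ 27.
  x = λ² - 19 - 37 = 729 - 56 ≡ 37; y = λ·(19 - 37) - 37 ≡ 7. → (37, 7)
11P: (37, 7) + (37, 46): same x and y₁ ≡ -y₂, so the sum is 𝒪.
11P = 𝒪, so the order is 11.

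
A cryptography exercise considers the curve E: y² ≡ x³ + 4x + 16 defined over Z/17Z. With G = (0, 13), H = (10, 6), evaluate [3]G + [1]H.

(9, 13)

First 3G:
Repeated addition: build up to 3G.
2G: tangent at (0, 13): λ = (3·0² + 4)/(2·13) ≡ 4/9. 9⁻¹ ≡ 2 (mod 17) since 9·2 = 18 ≡ 1, so λ ≡ 4·2 ≡ 8.
  x = λ² - 0 - 0 = 64 - 0 ≡ 13; y = λ·(0 - 13) - 13 ≡ 2. → (13, 2)
3G: (13, 2) + (0, 13). λ = (13 - 2)/(0 - 13) ≡ 11/4 mod 17. 4⁻¹ ≡ 13 (mod 17) since 4·13 = 52 ≡ 1, so λ ≡ 7.
  x = λ² - 13 - 0 = 49 - 13 ≡ 2; y = λ·(13 - 2) - 2 ≡ 7. → (2, 7)
3G = (2, 7).
Finally 3G + H:
(2, 7) + (10, 6). λ = (6 - 7)/(10 - 2) ≡ 16/8 mod 17. 8⁻¹ ≡ 15 (mod 17), so λ ≡ 2.
  x = λ² - 2 - 10 = 4 - 12 ≡ 9; y = λ·(2 - 9) - 7 ≡ 13. → (9, 13)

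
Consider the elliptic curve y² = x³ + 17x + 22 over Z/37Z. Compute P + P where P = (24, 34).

(27, 6)

tangent at (24, 34): λ = (3·24² + 17)/(2·34) ≡ 6/31. 31⁻¹ ≡ 6 (mod 37), so λ ≡ 6·6 ≡ 36.
  x = λ² - 24 - 24 = 1296 - 48 ≡ 27; y = λ·(24 - 27) - 34 ≡ 6. → (27, 6)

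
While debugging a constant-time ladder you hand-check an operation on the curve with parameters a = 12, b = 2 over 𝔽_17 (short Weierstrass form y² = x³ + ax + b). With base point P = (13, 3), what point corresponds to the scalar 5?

(5, 0)

Double-and-add on 5 = (101)₂. Start with P = (13, 3) for the leading 1-bit.
double: tangent at (13, 3): λ = (3·13² + 12)/(2·3) ≡ 9/6. 6⁻¹ ≡ 3 (mod 17) since 6·3 = 18 ≡ 1, so λ ≡ 9·3 ≡ 10.
  x = λ² - 13 - 13 = 100 - 26 ≡ 6; y = λ·(13 - 6) - 3 ≡ 16. → (6, 16)
double: tangent at (6, 16): λ = (3·6² + 12)/(2·16) ≡ 1/15. 15⁻¹ ≡ 8 (mod 17), so λ ≡ 1·8 ≡ 8.
  x = λ² - 6 - 6 = 64 - 12 ≡ 1; y = λ·(6 - 1) - 16 ≡ 7. → (1, 7)
add P: (1, 7) + (13, 3). λ = (3 - 7)/(13 - 1) ≡ 13/12 mod 17. 12⁻¹ ≡ 10 (mod 17) since 12·10 = 120 ≡ 1, so λ ≡ 11.
  x = λ² - 1 - 13 = 121 - 14 ≡ 5; y = λ·(1 - 5) - 7 ≡ 0. → (5, 0)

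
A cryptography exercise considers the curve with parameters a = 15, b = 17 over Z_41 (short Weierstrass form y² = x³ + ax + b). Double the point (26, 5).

(35, 30)

tangent at (26, 5): λ = (3·26² + 15)/(2·5) ≡ 34/10. 10⁻¹ ≡ 37 (mod 41) since 10·37 = 370 ≡ 1, so λ ≡ 34·37 ≡ 28.
  x = λ² - 26 - 26 = 784 - 52 ≡ 35; y = λ·(26 - 35) - 5 ≡ 30. → (35, 30)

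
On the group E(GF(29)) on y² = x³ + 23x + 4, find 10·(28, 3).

(24, 5)

Write P = (28, 3).
Double-and-add on 10 = (1010)₂. Start with P = (28, 3) for the leading 1-bit.
double: tangent at (28, 3): λ = (3·28² + 23)/(2·3) ≡ 26/6. 6⁻¹ ≡ 5 (mod 29), so λ ≡ 26·5 ≡ 14.
  x = λ² - 28 - 28 = 196 - 56 ≡ 24; y = λ·(28 - 24) - 3 ≡ 24. → (24, 24)
double: tangent at (24, 24): λ = (3·24² + 23)/(2·24) ≡ 11/19. 19⁻¹ ≡ 26 (mod 29), so λ ≡ 11·26 ≡ 25.
  x = λ² - 24 - 24 = 625 - 48 ≡ 26; y = λ·(24 - 26) - 24 ≡ 13. → (26, 13)
add P: (26, 13) + (28, 3). λ = (3 - 13)/(28 - 26) ≡ 19/2 mod 29. 2⁻¹ ≡ 15 (mod 29) since 2·15 = 30 ≡ 1, so λ ≡ 24.
  x = λ² - 26 - 28 = 576 - 54 ≡ 0; y = λ·(26 - 0) - 13 ≡ 2. → (0, 2)
double: tangent at (0, 2): λ = (3·0² + 23)/(2·2) ≡ 23/4. 4⁻¹ ≡ 22 (mod 29), so λ ≡ 23·22 ≡ 13.
  x = λ² - 0 - 0 = 169 - 0 ≡ 24; y = λ·(0 - 24) - 2 ≡ 5. → (24, 5)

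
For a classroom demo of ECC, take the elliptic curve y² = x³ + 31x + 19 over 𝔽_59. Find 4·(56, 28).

Write Q = (56, 28).
Double-and-add on 4 = (100)₂. Start with Q = (56, 28) for the leading 1-bit.
double: tangent at (56, 28): λ = (3·56² + 31)/(2·28) ≡ 58/56. 56⁻¹ ≡ 39 (mod 59) since 56·39 = 2184 ≡ 1, so λ ≡ 58·39 ≡ 20.
  x = λ² - 56 - 56 = 400 - 112 ≡ 52; y = λ·(56 - 52) - 28 ≡ 52. → (52, 52)
double: tangent at (52, 52): λ = (3·52² + 31)/(2·52) ≡ 1/45. 45⁻¹ ≡ 21 (mod 59), so λ ≡ 1·21 ≡ 21.
  x = λ² - 52 - 52 = 441 - 104 ≡ 42; y = λ·(52 - 42) - 52 ≡ 40. → (42, 40)

(42, 40)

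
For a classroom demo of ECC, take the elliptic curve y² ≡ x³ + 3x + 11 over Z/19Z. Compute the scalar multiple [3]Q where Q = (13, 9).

(9, 8)

Repeated addition: build up to 3Q.
2Q: tangent at (13, 9): λ = (3·13² + 3)/(2·9) ≡ 16/18. 18⁻¹ ≡ 18 (mod 19), so λ ≡ 16·18 ≡ 3.
  x = λ² - 13 - 13 = 9 - 26 ≡ 2; y = λ·(13 - 2) - 9 ≡ 5. → (2, 5)
3Q: (2, 5) + (13, 9). λ = (9 - 5)/(13 - 2) ≡ 4/11 mod 19. 11⁻¹ ≡ 7 (mod 19), so λ ≡ 9.
  x = λ² - 2 - 13 = 81 - 15 ≡ 9; y = λ·(2 - 9) - 5 ≡ 8. → (9, 8)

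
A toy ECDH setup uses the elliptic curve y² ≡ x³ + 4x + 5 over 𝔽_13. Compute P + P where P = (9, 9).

tangent at (9, 9): λ = (3·9² + 4)/(2·9) ≡ 0/5. 5⁻¹ ≡ 8 (mod 13), so λ ≡ 0·8 ≡ 0.
  x = λ² - 9 - 9 = 0 - 18 ≡ 8; y = λ·(9 - 8) - 9 ≡ 4. → (8, 4)

(8, 4)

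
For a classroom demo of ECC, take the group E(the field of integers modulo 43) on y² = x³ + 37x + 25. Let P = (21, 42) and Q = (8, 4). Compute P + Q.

(20, 37)

(21, 42) + (8, 4). λ = (4 - 42)/(8 - 21) ≡ 5/30 mod 43. 30⁻¹ ≡ 33 (mod 43) since 30·33 = 990 ≡ 1, so λ ≡ 36.
  x = λ² - 21 - 8 = 1296 - 29 ≡ 20; y = λ·(21 - 20) - 42 ≡ 37. → (20, 37)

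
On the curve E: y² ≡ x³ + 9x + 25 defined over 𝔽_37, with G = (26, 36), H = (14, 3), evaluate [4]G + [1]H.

(33, 6)

First 4G:
Double-and-add on 4 = (100)₂. Start with G = (26, 36) for the leading 1-bit.
double: tangent at (26, 36): λ = (3·26² + 9)/(2·36) ≡ 2/35. 35⁻¹ ≡ 18 (mod 37), so λ ≡ 2·18 ≡ 36.
  x = λ² - 26 - 26 = 1296 - 52 ≡ 23; y = λ·(26 - 23) - 36 ≡ 35. → (23, 35)
double: tangent at (23, 35): λ = (3·23² + 9)/(2·35) ≡ 5/33. 33⁻¹ ≡ 9 (mod 37), so λ ≡ 5·9 ≡ 8.
  x = λ² - 23 - 23 = 64 - 46 ≡ 18; y = λ·(23 - 18) - 35 ≡ 5. → (18, 5)
4G = (18, 5).
Finally 4G + H:
(18, 5) + (14, 3). λ = (3 - 5)/(14 - 18) ≡ 35/33 mod 37. 33⁻¹ ≡ 9 (mod 37), so λ ≡ 19.
  x = λ² - 18 - 14 = 361 - 32 ≡ 33; y = λ·(18 - 33) - 5 ≡ 6. → (33, 6)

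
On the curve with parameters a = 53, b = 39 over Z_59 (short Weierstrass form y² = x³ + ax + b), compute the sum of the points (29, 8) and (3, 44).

(29, 8) + (3, 44). λ = (44 - 8)/(3 - 29) ≡ 36/33 mod 59. 33⁻¹ ≡ 34 (mod 59) since 33·34 = 1122 ≡ 1, so λ ≡ 44.
  x = λ² - 29 - 3 = 1936 - 32 ≡ 16; y = λ·(29 - 16) - 8 ≡ 33. → (16, 33)

(16, 33)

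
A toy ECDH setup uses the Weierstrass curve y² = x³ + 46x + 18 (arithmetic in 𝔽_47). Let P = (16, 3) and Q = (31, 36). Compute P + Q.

(18, 2)

(16, 3) + (31, 36). λ = (36 - 3)/(31 - 16) ≡ 33/15 mod 47. 15⁻¹ ≡ 22 (mod 47), so λ ≡ 21.
  x = λ² - 16 - 31 = 441 - 47 ≡ 18; y = λ·(16 - 18) - 3 ≡ 2. → (18, 2)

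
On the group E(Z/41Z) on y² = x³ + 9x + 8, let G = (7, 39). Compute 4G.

Repeated addition: build up to 4G.
2G: tangent at (7, 39): λ = (3·7² + 9)/(2·39) ≡ 33/37. 37⁻¹ ≡ 10 (mod 41) since 37·10 = 370 ≡ 1, so λ ≡ 33·10 ≡ 2.
  x = λ² - 7 - 7 = 4 - 14 ≡ 31; y = λ·(7 - 31) - 39 ≡ 36. → (31, 36)
3G: (31, 36) + (7, 39). λ = (39 - 36)/(7 - 31) ≡ 3/17 mod 41. 17⁻¹ ≡ 29 (mod 41), so λ ≡ 5.
  x = λ² - 31 - 7 = 25 - 38 ≡ 28; y = λ·(31 - 28) - 36 ≡ 20. → (28, 20)
4G: (28, 20) + (7, 39). λ = (39 - 20)/(7 - 28) ≡ 19/20 mod 41. 20⁻¹ ≡ 39 (mod 41), so λ ≡ 3.
  x = λ² - 28 - 7 = 9 - 35 ≡ 15; y = λ·(28 - 15) - 20 ≡ 19. → (15, 19)

(15, 19)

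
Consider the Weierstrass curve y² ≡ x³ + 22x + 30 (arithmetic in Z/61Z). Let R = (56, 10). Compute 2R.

(23, 25)

tangent at (56, 10): λ = (3·56² + 22)/(2·10) ≡ 36/20. 20⁻¹ ≡ 58 (mod 61), so λ ≡ 36·58 ≡ 14.
  x = λ² - 56 - 56 = 196 - 112 ≡ 23; y = λ·(56 - 23) - 10 ≡ 25. → (23, 25)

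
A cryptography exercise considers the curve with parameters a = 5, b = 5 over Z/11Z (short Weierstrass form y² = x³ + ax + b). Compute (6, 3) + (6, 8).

O

The two points share x = 6 and their y-coordinates satisfy 3 + 8 ≡ 0 (mod 11), so they are inverses. Their sum is O.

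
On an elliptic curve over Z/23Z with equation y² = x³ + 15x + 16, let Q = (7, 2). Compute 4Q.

Repeated addition: build up to 4Q.
2Q: tangent at (7, 2): λ = (3·7² + 15)/(2·2) ≡ 1/4. 4⁻¹ ≡ 6 (mod 23) since 4·6 = 24 ≡ 1, so λ ≡ 1·6 ≡ 6.
  x = λ² - 7 - 7 = 36 - 14 ≡ 22; y = λ·(7 - 22) - 2 ≡ 0. → (22, 0)
3Q: (22, 0) + (7, 2). λ = (2 - 0)/(7 - 22) ≡ 2/8 mod 23. 8⁻¹ ≡ 3 (mod 23) since 8·3 = 24 ≡ 1, so λ ≡ 6.
  x = λ² - 22 - 7 = 36 - 29 ≡ 7; y = λ·(22 - 7) - 0 ≡ 21. → (7, 21)
4Q: (7, 21) + (7, 2): same x and y₁ ≡ -y₂, so the sum is ∞.

O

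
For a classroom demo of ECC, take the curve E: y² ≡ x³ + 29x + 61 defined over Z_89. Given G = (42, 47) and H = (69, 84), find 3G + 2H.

First 3G:
Repeated addition: build up to 3G.
2G: tangent at (42, 47): λ = (3·42² + 29)/(2·47) ≡ 70/5. 5⁻¹ ≡ 18 (mod 89) since 5·18 = 90 ≡ 1, so λ ≡ 70·18 ≡ 14.
  x = λ² - 42 - 42 = 196 - 84 ≡ 23; y = λ·(42 - 23) - 47 ≡ 41. → (23, 41)
3G: (23, 41) + (42, 47). λ = (47 - 41)/(42 - 23) ≡ 6/19 mod 89. 19⁻¹ ≡ 75 (mod 89), so λ ≡ 5.
  x = λ² - 23 - 42 = 25 - 65 ≡ 49; y = λ·(23 - 49) - 41 ≡ 7. → (49, 7)
3G = (49, 7).
Next 2H:
Repeated addition: build up to 2H.
2H: tangent at (69, 84): λ = (3·69² + 29)/(2·84) ≡ 72/79. 79⁻¹ ≡ 80 (mod 89) since 79·80 = 6320 ≡ 1, so λ ≡ 72·80 ≡ 64.
  x = λ² - 69 - 69 = 4096 - 138 ≡ 42; y = λ·(69 - 42) - 84 ≡ 42. → (42, 42)
2H = (42, 42).
Finally 3G + 2H:
(49, 7) + (42, 42). λ = (42 - 7)/(42 - 49) ≡ 35/82 mod 89. 82⁻¹ ≡ 38 (mod 89), so λ ≡ 84.
  x = λ² - 49 - 42 = 7056 - 91 ≡ 23; y = λ·(49 - 23) - 7 ≡ 41. → (23, 41)

(23, 41)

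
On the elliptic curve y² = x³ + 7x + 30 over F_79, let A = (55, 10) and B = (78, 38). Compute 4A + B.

(51, 9)

First 4A:
Repeated addition: build up to 4A.
2A: tangent at (55, 10): λ = (3·55² + 7)/(2·10) ≡ 76/20. 20⁻¹ ≡ 4 (mod 79) since 20·4 = 80 ≡ 1, so λ ≡ 76·4 ≡ 67.
  x = λ² - 55 - 55 = 4489 - 110 ≡ 34; y = λ·(55 - 34) - 10 ≡ 54. → (34, 54)
3A: (34, 54) + (55, 10). λ = (10 - 54)/(55 - 34) ≡ 35/21 mod 79. 21⁻¹ ≡ 64 (mod 79) since 21·64 = 1344 ≡ 1, so λ ≡ 28.
  x = λ² - 34 - 55 = 784 - 89 ≡ 63; y = λ·(34 - 63) - 54 ≡ 3. → (63, 3)
4A: (63, 3) + (55, 10). λ = (10 - 3)/(55 - 63) ≡ 7/71 mod 79. 71⁻¹ ≡ 69 (mod 79), so λ ≡ 9.
  x = λ² - 63 - 55 = 81 - 118 ≡ 42; y = λ·(63 - 42) - 3 ≡ 28. → (42, 28)
4A = (42, 28).
Finally 4A + B:
(42, 28) + (78, 38). λ = (38 - 28)/(78 - 42) ≡ 10/36 mod 79. 36⁻¹ ≡ 11 (mod 79), so λ ≡ 31.
  x = λ² - 42 - 78 = 961 - 120 ≡ 51; y = λ·(42 - 51) - 28 ≡ 9. → (51, 9)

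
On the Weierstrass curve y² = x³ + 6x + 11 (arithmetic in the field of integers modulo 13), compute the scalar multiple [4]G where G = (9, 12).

Repeated addition: build up to 4G.
2G: tangent at (9, 12): λ = (3·9² + 6)/(2·12) ≡ 2/11. 11⁻¹ ≡ 6 (mod 13) since 11·6 = 66 ≡ 1, so λ ≡ 2·6 ≡ 12.
  x = λ² - 9 - 9 = 144 - 18 ≡ 9; y = λ·(9 - 9) - 12 ≡ 1. → (9, 1)
3G: (9, 1) + (9, 12): same x and y₁ ≡ -y₂, so the sum is O.
4G: O + (9, 12) = (9, 12) (identity).

(9, 12)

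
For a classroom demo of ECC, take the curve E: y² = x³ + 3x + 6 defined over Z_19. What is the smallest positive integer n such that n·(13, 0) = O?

2

2P: (13, 0) + (13, 0): same x and y₁ ≡ -y₂, so the sum is O.
2P = O, so the order is 2.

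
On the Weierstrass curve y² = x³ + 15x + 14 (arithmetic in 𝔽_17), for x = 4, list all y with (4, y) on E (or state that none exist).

6, 11

x³ + 15x + 14 = 138 ≡ 2 (mod 17).
Square roots of 2 mod 17: 6 and 11 (since 6² = 36 ≡ 2).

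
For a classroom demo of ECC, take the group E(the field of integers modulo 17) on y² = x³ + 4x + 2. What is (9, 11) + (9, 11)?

tangent at (9, 11): λ = (3·9² + 4)/(2·11) ≡ 9/5. 5⁻¹ ≡ 7 (mod 17) since 5·7 = 35 ≡ 1, so λ ≡ 9·7 ≡ 12.
  x = λ² - 9 - 9 = 144 - 18 ≡ 7; y = λ·(9 - 7) - 11 ≡ 13. → (7, 13)

(7, 13)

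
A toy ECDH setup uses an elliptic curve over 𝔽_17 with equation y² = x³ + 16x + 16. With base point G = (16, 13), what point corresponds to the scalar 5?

Double-and-add on 5 = (101)₂. Start with G = (16, 13) for the leading 1-bit.
double: tangent at (16, 13): λ = (3·16² + 16)/(2·13) ≡ 2/9. 9⁻¹ ≡ 2 (mod 17), so λ ≡ 2·2 ≡ 4.
  x = λ² - 16 - 16 = 16 - 32 ≡ 1; y = λ·(16 - 1) - 13 ≡ 13. → (1, 13)
double: tangent at (1, 13): λ = (3·1² + 16)/(2·13) ≡ 2/9. 9⁻¹ ≡ 2 (mod 17), so λ ≡ 2·2 ≡ 4.
  x = λ² - 1 - 1 = 16 - 2 ≡ 14; y = λ·(1 - 14) - 13 ≡ 3. → (14, 3)
add G: (14, 3) + (16, 13). λ = (13 - 3)/(16 - 14) ≡ 10/2 mod 17. 2⁻¹ ≡ 9 (mod 17) since 2·9 = 18 ≡ 1, so λ ≡ 5.
  x = λ² - 14 - 16 = 25 - 30 ≡ 12; y = λ·(14 - 12) - 3 ≡ 7. → (12, 7)

(12, 7)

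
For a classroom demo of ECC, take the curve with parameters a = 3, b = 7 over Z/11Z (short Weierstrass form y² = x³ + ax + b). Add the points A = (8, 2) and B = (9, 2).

(8, 2) + (9, 2). λ = (2 - 2)/(9 - 8) ≡ 0/1 mod 11. 1⁻¹ ≡ 1 (mod 11) since 1·1 = 1 ≡ 1, so λ ≡ 0.
  x = λ² - 8 - 9 = 0 - 17 ≡ 5; y = λ·(8 - 5) - 2 ≡ 9. → (5, 9)

(5, 9)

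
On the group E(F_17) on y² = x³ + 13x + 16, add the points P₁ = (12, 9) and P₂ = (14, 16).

(16, 11)

(12, 9) + (14, 16). λ = (16 - 9)/(14 - 12) ≡ 7/2 mod 17. 2⁻¹ ≡ 9 (mod 17), so λ ≡ 12.
  x = λ² - 12 - 14 = 144 - 26 ≡ 16; y = λ·(12 - 16) - 9 ≡ 11. → (16, 11)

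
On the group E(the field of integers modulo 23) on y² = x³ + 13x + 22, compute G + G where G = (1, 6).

(10, 5)

tangent at (1, 6): λ = (3·1² + 13)/(2·6) ≡ 16/12. 12⁻¹ ≡ 2 (mod 23) since 12·2 = 24 ≡ 1, so λ ≡ 16·2 ≡ 9.
  x = λ² - 1 - 1 = 81 - 2 ≡ 10; y = λ·(1 - 10) - 6 ≡ 5. → (10, 5)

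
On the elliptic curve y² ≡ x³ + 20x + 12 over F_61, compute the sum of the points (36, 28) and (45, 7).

(60, 28)

(36, 28) + (45, 7). λ = (7 - 28)/(45 - 36) ≡ 40/9 mod 61. 9⁻¹ ≡ 34 (mod 61), so λ ≡ 18.
  x = λ² - 36 - 45 = 324 - 81 ≡ 60; y = λ·(36 - 60) - 28 ≡ 28. → (60, 28)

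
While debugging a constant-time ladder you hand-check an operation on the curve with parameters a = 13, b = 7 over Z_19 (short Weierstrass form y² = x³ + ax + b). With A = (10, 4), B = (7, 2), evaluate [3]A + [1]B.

(9, 6)

First 3A:
Repeated addition: build up to 3A.
2A: tangent at (10, 4): λ = (3·10² + 13)/(2·4) ≡ 9/8. 8⁻¹ ≡ 12 (mod 19) since 8·12 = 96 ≡ 1, so λ ≡ 9·12 ≡ 13.
  x = λ² - 10 - 10 = 169 - 20 ≡ 16; y = λ·(10 - 16) - 4 ≡ 13. → (16, 13)
3A: (16, 13) + (10, 4). λ = (4 - 13)/(10 - 16) ≡ 10/13 mod 19. 13⁻¹ ≡ 3 (mod 19) since 13·3 = 39 ≡ 1, so λ ≡ 11.
  x = λ² - 16 - 10 = 121 - 26 ≡ 0; y = λ·(16 - 0) - 13 ≡ 11. → (0, 11)
3A = (0, 11).
Finally 3A + B:
(0, 11) + (7, 2). λ = (2 - 11)/(7 - 0) ≡ 10/7 mod 19. 7⁻¹ ≡ 11 (mod 19) since 7·11 = 77 ≡ 1, so λ ≡ 15.
  x = λ² - 0 - 7 = 225 - 7 ≡ 9; y = λ·(0 - 9) - 11 ≡ 6. → (9, 6)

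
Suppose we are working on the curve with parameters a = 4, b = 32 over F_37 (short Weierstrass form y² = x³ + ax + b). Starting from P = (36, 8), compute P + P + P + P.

(8, 13)

Repeated addition: build up to 4P.
2P: tangent at (36, 8): λ = (3·36² + 4)/(2·8) ≡ 7/16. 16⁻¹ ≡ 7 (mod 37) since 16·7 = 112 ≡ 1, so λ ≡ 7·7 ≡ 12.
  x = λ² - 36 - 36 = 144 - 72 ≡ 35; y = λ·(36 - 35) - 8 ≡ 4. → (35, 4)
3P: (35, 4) + (36, 8). λ = (8 - 4)/(36 - 35) ≡ 4/1 mod 37. 1⁻¹ ≡ 1 (mod 37), so λ ≡ 4.
  x = λ² - 35 - 36 = 16 - 71 ≡ 19; y = λ·(35 - 19) - 4 ≡ 23. → (19, 23)
4P: (19, 23) + (36, 8). λ = (8 - 23)/(36 - 19) ≡ 22/17 mod 37. 17⁻¹ ≡ 24 (mod 37), so λ ≡ 10.
  x = λ² - 19 - 36 = 100 - 55 ≡ 8; y = λ·(19 - 8) - 23 ≡ 13. → (8, 13)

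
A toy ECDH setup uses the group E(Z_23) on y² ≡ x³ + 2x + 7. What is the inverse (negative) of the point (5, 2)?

-(5, 2) = (5, -2 mod 23) = (5, 21).

(5, 21)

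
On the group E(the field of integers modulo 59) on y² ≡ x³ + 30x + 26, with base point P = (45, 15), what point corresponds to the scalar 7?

(52, 2)

Repeated addition: build up to 7P.
2P: tangent at (45, 15): λ = (3·45² + 30)/(2·15) ≡ 28/30. 30⁻¹ ≡ 2 (mod 59) since 30·2 = 60 ≡ 1, so λ ≡ 28·2 ≡ 56.
  x = λ² - 45 - 45 = 3136 - 90 ≡ 37; y = λ·(45 - 37) - 15 ≡ 20. → (37, 20)
3P: (37, 20) + (45, 15). λ = (15 - 20)/(45 - 37) ≡ 54/8 mod 59. 8⁻¹ ≡ 37 (mod 59) since 8·37 = 296 ≡ 1, so λ ≡ 51.
  x = λ² - 37 - 45 = 2601 - 82 ≡ 41; y = λ·(37 - 41) - 20 ≡ 12. → (41, 12)
4P: (41, 12) + (45, 15). λ = (15 - 12)/(45 - 41) ≡ 3/4 mod 59. 4⁻¹ ≡ 15 (mod 59), so λ ≡ 45.
  x = λ² - 41 - 45 = 2025 - 86 ≡ 51; y = λ·(41 - 51) - 12 ≡ 10. → (51, 10)
5P: (51, 10) + (45, 15). λ = (15 - 10)/(45 - 51) ≡ 5/53 mod 59. 53⁻¹ ≡ 49 (mod 59) since 53·49 = 2597 ≡ 1, so λ ≡ 9.
  x = λ² - 51 - 45 = 81 - 96 ≡ 44; y = λ·(51 - 44) - 10 ≡ 53. → (44, 53)
6P: (44, 53) + (45, 15). λ = (15 - 53)/(45 - 44) ≡ 21/1 mod 59. 1⁻¹ ≡ 1 (mod 59) since 1·1 = 1 ≡ 1, so λ ≡ 21.
  x = λ² - 44 - 45 = 441 - 89 ≡ 57; y = λ·(44 - 57) - 53 ≡ 28. → (57, 28)
7P: (57, 28) + (45, 15). λ = (15 - 28)/(45 - 57) ≡ 46/47 mod 59. 47⁻¹ ≡ 54 (mod 59) since 47·54 = 2538 ≡ 1, so λ ≡ 6.
  x = λ² - 57 - 45 = 36 - 102 ≡ 52; y = λ·(57 - 52) - 28 ≡ 2. → (52, 2)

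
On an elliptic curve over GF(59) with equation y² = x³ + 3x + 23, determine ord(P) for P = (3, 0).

2

2P: (3, 0) + (3, 0): same x and y₁ ≡ -y₂, so the sum is O.
2P = O, so the order is 2.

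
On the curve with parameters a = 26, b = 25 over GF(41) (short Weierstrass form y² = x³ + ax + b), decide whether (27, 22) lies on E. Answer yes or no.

yes

y² = 22² ≡ 33; x³ + 26x + 25 = 20410 ≡ 33 (mod 41). 33 = 33.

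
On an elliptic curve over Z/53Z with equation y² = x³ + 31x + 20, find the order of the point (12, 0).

2

2P: (12, 0) + (12, 0): same x and y₁ ≡ -y₂, so the sum is ∞.
2P = ∞, so the order is 2.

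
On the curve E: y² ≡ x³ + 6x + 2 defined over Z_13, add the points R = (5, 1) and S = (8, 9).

(5, 1) + (8, 9). λ = (9 - 1)/(8 - 5) ≡ 8/3 mod 13. 3⁻¹ ≡ 9 (mod 13) since 3·9 = 27 ≡ 1, so λ ≡ 7.
  x = λ² - 5 - 8 = 49 - 13 ≡ 10; y = λ·(5 - 10) - 1 ≡ 3. → (10, 3)

(10, 3)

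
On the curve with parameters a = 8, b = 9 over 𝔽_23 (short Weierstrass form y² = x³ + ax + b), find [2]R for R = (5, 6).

tangent at (5, 6): λ = (3·5² + 8)/(2·6) ≡ 14/12. 12⁻¹ ≡ 2 (mod 23), so λ ≡ 14·2 ≡ 5.
  x = λ² - 5 - 5 = 25 - 10 ≡ 15; y = λ·(5 - 15) - 6 ≡ 13. → (15, 13)

(15, 13)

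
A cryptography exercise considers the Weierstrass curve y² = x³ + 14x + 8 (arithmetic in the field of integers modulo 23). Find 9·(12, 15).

Write P = (12, 15).
Double-and-add on 9 = (1001)₂. Start with P = (12, 15) for the leading 1-bit.
double: tangent at (12, 15): λ = (3·12² + 14)/(2·15) ≡ 9/7. 7⁻¹ ≡ 10 (mod 23), so λ ≡ 9·10 ≡ 21.
  x = λ² - 12 - 12 = 441 - 24 ≡ 3; y = λ·(12 - 3) - 15 ≡ 13. → (3, 13)
double: tangent at (3, 13): λ = (3·3² + 14)/(2·13) ≡ 18/3. 3⁻¹ ≡ 8 (mod 23), so λ ≡ 18·8 ≡ 6.
  x = λ² - 3 - 3 = 36 - 6 ≡ 7; y = λ·(3 - 7) - 13 ≡ 9. → (7, 9)
double: tangent at (7, 9): λ = (3·7² + 14)/(2·9) ≡ 0/18. 18⁻¹ ≡ 9 (mod 23), so λ ≡ 0·9 ≡ 0.
  x = λ² - 7 - 7 = 0 - 14 ≡ 9; y = λ·(7 - 9) - 9 ≡ 14. → (9, 14)
add P: (9, 14) + (12, 15). λ = (15 - 14)/(12 - 9) ≡ 1/3 mod 23. 3⁻¹ ≡ 8 (mod 23), so λ ≡ 8.
  x = λ² - 9 - 12 = 64 - 21 ≡ 20; y = λ·(9 - 20) - 14 ≡ 13. → (20, 13)

(20, 13)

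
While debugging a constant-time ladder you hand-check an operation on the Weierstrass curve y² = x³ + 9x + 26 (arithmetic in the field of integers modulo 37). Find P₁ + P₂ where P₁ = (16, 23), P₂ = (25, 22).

(12, 30)

(16, 23) + (25, 22). λ = (22 - 23)/(25 - 16) ≡ 36/9 mod 37. 9⁻¹ ≡ 33 (mod 37) since 9·33 = 297 ≡ 1, so λ ≡ 4.
  x = λ² - 16 - 25 = 16 - 41 ≡ 12; y = λ·(16 - 12) - 23 ≡ 30. → (12, 30)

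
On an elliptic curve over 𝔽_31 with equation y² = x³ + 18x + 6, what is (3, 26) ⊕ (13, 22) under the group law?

(4, 24)

(3, 26) + (13, 22). λ = (22 - 26)/(13 - 3) ≡ 27/10 mod 31. 10⁻¹ ≡ 28 (mod 31), so λ ≡ 12.
  x = λ² - 3 - 13 = 144 - 16 ≡ 4; y = λ·(3 - 4) - 26 ≡ 24. → (4, 24)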